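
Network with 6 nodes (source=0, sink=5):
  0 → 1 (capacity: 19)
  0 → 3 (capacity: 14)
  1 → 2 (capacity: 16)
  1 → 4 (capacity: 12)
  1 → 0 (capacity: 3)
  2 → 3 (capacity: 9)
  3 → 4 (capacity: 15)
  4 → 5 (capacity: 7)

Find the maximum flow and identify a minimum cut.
Max flow = 7, Min cut edges: (4,5)

Maximum flow: 7
Minimum cut: (4,5)
Partition: S = [0, 1, 2, 3, 4], T = [5]

Max-flow min-cut theorem verified: both equal 7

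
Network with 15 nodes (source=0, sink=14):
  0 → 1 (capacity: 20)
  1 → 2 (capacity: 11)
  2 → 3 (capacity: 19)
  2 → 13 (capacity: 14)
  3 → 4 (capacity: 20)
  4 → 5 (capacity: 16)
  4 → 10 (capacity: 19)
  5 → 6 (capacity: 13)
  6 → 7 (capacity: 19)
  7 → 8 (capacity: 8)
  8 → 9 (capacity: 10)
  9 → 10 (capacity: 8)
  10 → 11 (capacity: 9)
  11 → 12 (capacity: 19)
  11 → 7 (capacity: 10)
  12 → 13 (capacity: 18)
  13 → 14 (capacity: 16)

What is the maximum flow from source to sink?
Maximum flow = 11

Max flow: 11

Flow assignment:
  0 → 1: 11/20
  1 → 2: 11/11
  2 → 13: 11/14
  13 → 14: 11/16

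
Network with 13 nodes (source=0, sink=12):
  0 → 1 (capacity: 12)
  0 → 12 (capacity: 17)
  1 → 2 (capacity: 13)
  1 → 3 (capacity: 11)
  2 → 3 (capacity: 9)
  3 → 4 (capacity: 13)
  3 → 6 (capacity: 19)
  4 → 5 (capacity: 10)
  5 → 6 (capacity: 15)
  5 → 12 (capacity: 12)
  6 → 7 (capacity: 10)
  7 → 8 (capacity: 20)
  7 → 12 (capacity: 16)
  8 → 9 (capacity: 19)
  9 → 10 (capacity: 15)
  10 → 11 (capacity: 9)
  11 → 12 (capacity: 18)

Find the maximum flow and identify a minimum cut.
Max flow = 29, Min cut edges: (0,1), (0,12)

Maximum flow: 29
Minimum cut: (0,1), (0,12)
Partition: S = [0], T = [1, 2, 3, 4, 5, 6, 7, 8, 9, 10, 11, 12]

Max-flow min-cut theorem verified: both equal 29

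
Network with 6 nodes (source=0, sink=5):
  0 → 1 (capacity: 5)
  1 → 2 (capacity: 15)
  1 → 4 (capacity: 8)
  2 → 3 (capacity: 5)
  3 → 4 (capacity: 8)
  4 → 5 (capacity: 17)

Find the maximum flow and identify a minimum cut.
Max flow = 5, Min cut edges: (0,1)

Maximum flow: 5
Minimum cut: (0,1)
Partition: S = [0], T = [1, 2, 3, 4, 5]

Max-flow min-cut theorem verified: both equal 5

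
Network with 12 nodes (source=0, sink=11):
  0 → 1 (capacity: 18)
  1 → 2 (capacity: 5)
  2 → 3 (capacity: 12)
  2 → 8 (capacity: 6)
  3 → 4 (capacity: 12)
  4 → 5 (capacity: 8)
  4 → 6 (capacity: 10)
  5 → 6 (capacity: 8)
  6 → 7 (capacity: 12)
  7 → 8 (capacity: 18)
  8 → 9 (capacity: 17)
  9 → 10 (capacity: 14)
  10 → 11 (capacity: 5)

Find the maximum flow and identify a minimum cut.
Max flow = 5, Min cut edges: (10,11)

Maximum flow: 5
Minimum cut: (10,11)
Partition: S = [0, 1, 2, 3, 4, 5, 6, 7, 8, 9, 10], T = [11]

Max-flow min-cut theorem verified: both equal 5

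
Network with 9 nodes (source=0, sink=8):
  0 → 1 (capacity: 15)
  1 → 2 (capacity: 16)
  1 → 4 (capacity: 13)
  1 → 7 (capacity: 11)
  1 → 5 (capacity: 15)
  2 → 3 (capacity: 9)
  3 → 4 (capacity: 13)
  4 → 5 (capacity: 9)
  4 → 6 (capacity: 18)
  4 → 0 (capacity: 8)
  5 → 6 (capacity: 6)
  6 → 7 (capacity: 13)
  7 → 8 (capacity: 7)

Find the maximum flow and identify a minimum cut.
Max flow = 7, Min cut edges: (7,8)

Maximum flow: 7
Minimum cut: (7,8)
Partition: S = [0, 1, 2, 3, 4, 5, 6, 7], T = [8]

Max-flow min-cut theorem verified: both equal 7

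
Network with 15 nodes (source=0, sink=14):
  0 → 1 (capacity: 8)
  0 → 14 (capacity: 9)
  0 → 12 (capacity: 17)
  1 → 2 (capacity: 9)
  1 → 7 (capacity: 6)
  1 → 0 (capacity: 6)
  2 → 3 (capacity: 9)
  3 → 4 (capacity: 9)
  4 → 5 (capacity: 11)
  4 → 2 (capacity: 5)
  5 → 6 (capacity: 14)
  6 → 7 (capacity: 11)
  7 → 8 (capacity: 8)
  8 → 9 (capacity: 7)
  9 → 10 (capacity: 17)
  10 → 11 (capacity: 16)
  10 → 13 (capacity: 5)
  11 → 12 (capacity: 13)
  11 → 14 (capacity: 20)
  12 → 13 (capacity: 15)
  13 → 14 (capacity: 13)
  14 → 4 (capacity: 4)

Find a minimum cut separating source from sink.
Min cut value = 29, edges: (0,14), (8,9), (13,14)

Min cut value: 29
Partition: S = [0, 1, 2, 3, 4, 5, 6, 7, 8, 12, 13], T = [9, 10, 11, 14]
Cut edges: (0,14), (8,9), (13,14)

By max-flow min-cut theorem, max flow = min cut = 29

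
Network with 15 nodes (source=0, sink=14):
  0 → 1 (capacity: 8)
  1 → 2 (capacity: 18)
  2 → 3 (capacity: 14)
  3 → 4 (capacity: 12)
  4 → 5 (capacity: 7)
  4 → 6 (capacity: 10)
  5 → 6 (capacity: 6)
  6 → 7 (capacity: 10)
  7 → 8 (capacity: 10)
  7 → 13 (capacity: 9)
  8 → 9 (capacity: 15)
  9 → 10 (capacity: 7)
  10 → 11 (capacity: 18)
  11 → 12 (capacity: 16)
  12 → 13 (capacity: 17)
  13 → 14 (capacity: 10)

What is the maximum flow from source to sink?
Maximum flow = 8

Max flow: 8

Flow assignment:
  0 → 1: 8/8
  1 → 2: 8/18
  2 → 3: 8/14
  3 → 4: 8/12
  4 → 6: 8/10
  6 → 7: 8/10
  7 → 13: 8/9
  13 → 14: 8/10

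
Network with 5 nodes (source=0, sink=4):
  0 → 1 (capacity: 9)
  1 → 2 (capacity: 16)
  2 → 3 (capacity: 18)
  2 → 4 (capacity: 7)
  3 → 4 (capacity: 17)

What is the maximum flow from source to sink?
Maximum flow = 9

Max flow: 9

Flow assignment:
  0 → 1: 9/9
  1 → 2: 9/16
  2 → 3: 2/18
  2 → 4: 7/7
  3 → 4: 2/17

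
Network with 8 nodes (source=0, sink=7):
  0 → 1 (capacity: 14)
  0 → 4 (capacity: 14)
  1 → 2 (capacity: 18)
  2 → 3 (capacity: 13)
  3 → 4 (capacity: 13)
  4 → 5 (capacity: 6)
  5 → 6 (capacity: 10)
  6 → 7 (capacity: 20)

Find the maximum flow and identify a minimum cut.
Max flow = 6, Min cut edges: (4,5)

Maximum flow: 6
Minimum cut: (4,5)
Partition: S = [0, 1, 2, 3, 4], T = [5, 6, 7]

Max-flow min-cut theorem verified: both equal 6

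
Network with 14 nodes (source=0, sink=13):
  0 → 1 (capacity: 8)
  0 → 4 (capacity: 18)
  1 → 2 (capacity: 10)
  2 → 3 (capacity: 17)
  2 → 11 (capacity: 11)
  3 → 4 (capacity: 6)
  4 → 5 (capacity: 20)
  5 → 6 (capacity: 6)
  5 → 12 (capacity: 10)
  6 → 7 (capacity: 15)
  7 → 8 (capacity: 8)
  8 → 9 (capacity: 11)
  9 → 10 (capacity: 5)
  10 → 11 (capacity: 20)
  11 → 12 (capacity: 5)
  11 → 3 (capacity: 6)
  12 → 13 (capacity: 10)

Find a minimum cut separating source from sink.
Min cut value = 10, edges: (12,13)

Min cut value: 10
Partition: S = [0, 1, 2, 3, 4, 5, 6, 7, 8, 9, 10, 11, 12], T = [13]
Cut edges: (12,13)

By max-flow min-cut theorem, max flow = min cut = 10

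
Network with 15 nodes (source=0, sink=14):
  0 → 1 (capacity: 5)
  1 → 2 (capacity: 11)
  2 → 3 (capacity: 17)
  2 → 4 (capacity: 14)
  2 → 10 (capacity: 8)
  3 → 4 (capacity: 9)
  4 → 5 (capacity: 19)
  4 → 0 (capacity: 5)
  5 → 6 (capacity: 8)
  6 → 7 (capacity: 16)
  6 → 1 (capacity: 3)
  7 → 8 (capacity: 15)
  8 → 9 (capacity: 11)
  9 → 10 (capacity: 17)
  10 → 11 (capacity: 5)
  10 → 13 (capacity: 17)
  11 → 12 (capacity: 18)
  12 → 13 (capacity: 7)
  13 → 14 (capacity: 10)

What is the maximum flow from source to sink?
Maximum flow = 5

Max flow: 5

Flow assignment:
  0 → 1: 5/5
  1 → 2: 5/11
  2 → 10: 5/8
  10 → 13: 5/17
  13 → 14: 5/10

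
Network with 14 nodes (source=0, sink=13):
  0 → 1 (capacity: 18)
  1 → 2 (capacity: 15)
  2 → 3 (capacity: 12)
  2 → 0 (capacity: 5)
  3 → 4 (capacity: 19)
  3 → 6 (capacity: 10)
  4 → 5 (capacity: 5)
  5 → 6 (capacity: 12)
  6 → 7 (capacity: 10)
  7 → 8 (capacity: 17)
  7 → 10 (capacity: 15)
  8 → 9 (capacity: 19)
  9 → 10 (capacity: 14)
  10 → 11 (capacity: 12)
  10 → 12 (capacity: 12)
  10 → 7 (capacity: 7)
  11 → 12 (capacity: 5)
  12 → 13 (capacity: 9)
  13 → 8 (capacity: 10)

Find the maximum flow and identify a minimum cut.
Max flow = 9, Min cut edges: (12,13)

Maximum flow: 9
Minimum cut: (12,13)
Partition: S = [0, 1, 2, 3, 4, 5, 6, 7, 8, 9, 10, 11, 12], T = [13]

Max-flow min-cut theorem verified: both equal 9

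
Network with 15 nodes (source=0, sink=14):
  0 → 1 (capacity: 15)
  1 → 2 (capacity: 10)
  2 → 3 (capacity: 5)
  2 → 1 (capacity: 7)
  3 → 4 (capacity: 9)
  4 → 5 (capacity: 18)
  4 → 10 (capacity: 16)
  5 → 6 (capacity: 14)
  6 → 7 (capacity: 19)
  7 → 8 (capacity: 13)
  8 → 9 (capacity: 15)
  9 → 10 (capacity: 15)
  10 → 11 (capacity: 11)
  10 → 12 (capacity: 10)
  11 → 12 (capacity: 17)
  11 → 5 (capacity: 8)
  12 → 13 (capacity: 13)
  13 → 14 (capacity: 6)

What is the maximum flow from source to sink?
Maximum flow = 5

Max flow: 5

Flow assignment:
  0 → 1: 5/15
  1 → 2: 5/10
  2 → 3: 5/5
  3 → 4: 5/9
  4 → 10: 5/16
  10 → 12: 5/10
  12 → 13: 5/13
  13 → 14: 5/6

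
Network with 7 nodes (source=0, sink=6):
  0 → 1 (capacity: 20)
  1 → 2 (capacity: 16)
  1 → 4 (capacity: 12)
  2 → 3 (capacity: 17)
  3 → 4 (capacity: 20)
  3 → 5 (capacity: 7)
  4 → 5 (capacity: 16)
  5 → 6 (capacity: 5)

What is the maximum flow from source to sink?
Maximum flow = 5

Max flow: 5

Flow assignment:
  0 → 1: 5/20
  1 → 2: 5/16
  2 → 3: 5/17
  3 → 5: 5/7
  5 → 6: 5/5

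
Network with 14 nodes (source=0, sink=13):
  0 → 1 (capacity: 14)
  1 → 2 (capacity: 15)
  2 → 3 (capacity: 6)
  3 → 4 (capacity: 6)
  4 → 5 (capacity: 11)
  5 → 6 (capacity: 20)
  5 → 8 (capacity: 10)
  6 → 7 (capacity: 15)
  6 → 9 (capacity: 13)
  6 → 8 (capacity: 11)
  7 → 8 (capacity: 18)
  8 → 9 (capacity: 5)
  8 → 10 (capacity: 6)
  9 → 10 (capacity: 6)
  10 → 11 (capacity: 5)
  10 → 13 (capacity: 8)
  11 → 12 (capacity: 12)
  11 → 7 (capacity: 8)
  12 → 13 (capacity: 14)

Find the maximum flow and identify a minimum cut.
Max flow = 6, Min cut edges: (3,4)

Maximum flow: 6
Minimum cut: (3,4)
Partition: S = [0, 1, 2, 3], T = [4, 5, 6, 7, 8, 9, 10, 11, 12, 13]

Max-flow min-cut theorem verified: both equal 6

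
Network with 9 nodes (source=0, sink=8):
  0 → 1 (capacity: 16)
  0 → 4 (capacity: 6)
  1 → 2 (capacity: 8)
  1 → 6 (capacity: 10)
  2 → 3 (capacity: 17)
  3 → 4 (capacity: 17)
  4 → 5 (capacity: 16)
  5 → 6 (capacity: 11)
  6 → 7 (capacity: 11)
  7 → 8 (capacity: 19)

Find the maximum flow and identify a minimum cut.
Max flow = 11, Min cut edges: (6,7)

Maximum flow: 11
Minimum cut: (6,7)
Partition: S = [0, 1, 2, 3, 4, 5, 6], T = [7, 8]

Max-flow min-cut theorem verified: both equal 11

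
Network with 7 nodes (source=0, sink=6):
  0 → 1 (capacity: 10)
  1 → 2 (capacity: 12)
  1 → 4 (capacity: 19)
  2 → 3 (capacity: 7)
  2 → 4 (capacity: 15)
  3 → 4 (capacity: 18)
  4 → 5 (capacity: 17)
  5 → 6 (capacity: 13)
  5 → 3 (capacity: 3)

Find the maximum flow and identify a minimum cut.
Max flow = 10, Min cut edges: (0,1)

Maximum flow: 10
Minimum cut: (0,1)
Partition: S = [0], T = [1, 2, 3, 4, 5, 6]

Max-flow min-cut theorem verified: both equal 10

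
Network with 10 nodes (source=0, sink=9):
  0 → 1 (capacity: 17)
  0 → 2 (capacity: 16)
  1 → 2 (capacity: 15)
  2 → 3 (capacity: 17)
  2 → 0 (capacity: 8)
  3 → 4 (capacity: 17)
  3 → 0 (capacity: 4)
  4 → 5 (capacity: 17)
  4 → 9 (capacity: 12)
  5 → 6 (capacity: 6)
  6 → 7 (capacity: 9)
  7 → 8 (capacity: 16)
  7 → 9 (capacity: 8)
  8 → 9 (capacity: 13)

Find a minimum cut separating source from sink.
Min cut value = 17, edges: (3,4)

Min cut value: 17
Partition: S = [0, 1, 2, 3], T = [4, 5, 6, 7, 8, 9]
Cut edges: (3,4)

By max-flow min-cut theorem, max flow = min cut = 17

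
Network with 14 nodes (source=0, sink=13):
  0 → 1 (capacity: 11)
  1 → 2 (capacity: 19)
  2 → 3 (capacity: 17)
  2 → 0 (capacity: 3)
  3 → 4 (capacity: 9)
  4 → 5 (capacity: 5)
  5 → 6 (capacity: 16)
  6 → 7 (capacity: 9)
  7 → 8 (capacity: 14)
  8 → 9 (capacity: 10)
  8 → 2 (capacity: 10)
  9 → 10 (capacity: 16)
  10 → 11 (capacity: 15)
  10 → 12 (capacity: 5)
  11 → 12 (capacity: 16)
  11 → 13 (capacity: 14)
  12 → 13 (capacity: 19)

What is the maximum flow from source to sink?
Maximum flow = 5

Max flow: 5

Flow assignment:
  0 → 1: 8/11
  1 → 2: 8/19
  2 → 3: 5/17
  2 → 0: 3/3
  3 → 4: 5/9
  4 → 5: 5/5
  5 → 6: 5/16
  6 → 7: 5/9
  7 → 8: 5/14
  8 → 9: 5/10
  9 → 10: 5/16
  10 → 11: 5/15
  11 → 13: 5/14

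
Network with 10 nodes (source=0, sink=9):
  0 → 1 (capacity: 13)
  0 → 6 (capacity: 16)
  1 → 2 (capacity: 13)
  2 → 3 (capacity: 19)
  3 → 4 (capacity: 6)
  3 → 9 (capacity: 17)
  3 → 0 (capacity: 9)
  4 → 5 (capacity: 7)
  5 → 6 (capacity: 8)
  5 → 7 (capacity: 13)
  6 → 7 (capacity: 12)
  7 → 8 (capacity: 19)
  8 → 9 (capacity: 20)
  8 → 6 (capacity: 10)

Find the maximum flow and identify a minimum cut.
Max flow = 25, Min cut edges: (1,2), (6,7)

Maximum flow: 25
Minimum cut: (1,2), (6,7)
Partition: S = [0, 1, 6], T = [2, 3, 4, 5, 7, 8, 9]

Max-flow min-cut theorem verified: both equal 25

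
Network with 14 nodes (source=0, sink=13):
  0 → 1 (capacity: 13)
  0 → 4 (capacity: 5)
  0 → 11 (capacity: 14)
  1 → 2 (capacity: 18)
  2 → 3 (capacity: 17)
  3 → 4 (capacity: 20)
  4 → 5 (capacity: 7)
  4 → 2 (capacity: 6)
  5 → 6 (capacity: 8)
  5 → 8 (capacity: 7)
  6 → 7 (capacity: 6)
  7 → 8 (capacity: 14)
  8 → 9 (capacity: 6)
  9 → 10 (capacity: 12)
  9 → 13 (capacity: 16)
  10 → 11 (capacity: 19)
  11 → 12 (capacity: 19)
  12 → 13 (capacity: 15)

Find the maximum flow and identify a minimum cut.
Max flow = 20, Min cut edges: (0,11), (8,9)

Maximum flow: 20
Minimum cut: (0,11), (8,9)
Partition: S = [0, 1, 2, 3, 4, 5, 6, 7, 8], T = [9, 10, 11, 12, 13]

Max-flow min-cut theorem verified: both equal 20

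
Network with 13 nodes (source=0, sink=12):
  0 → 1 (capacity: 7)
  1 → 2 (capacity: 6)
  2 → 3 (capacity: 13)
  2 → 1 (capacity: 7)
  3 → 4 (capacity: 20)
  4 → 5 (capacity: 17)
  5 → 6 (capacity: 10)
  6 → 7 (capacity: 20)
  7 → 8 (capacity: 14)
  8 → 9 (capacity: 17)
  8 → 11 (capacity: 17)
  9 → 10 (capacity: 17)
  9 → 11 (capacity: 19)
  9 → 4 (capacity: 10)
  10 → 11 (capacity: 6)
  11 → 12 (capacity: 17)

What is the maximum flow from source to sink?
Maximum flow = 6

Max flow: 6

Flow assignment:
  0 → 1: 6/7
  1 → 2: 6/6
  2 → 3: 6/13
  3 → 4: 6/20
  4 → 5: 6/17
  5 → 6: 6/10
  6 → 7: 6/20
  7 → 8: 6/14
  8 → 11: 6/17
  11 → 12: 6/17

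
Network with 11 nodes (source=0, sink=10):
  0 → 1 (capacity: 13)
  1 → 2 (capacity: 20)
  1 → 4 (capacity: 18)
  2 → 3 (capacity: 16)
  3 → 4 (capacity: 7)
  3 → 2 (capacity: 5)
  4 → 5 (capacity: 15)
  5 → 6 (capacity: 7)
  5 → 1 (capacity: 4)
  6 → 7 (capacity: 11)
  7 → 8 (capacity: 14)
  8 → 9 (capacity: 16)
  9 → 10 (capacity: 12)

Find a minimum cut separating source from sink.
Min cut value = 7, edges: (5,6)

Min cut value: 7
Partition: S = [0, 1, 2, 3, 4, 5], T = [6, 7, 8, 9, 10]
Cut edges: (5,6)

By max-flow min-cut theorem, max flow = min cut = 7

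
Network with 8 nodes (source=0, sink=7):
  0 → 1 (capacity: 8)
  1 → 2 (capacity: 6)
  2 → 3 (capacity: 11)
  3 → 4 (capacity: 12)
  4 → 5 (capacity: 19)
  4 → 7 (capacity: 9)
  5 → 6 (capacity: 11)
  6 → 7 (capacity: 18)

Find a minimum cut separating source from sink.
Min cut value = 6, edges: (1,2)

Min cut value: 6
Partition: S = [0, 1], T = [2, 3, 4, 5, 6, 7]
Cut edges: (1,2)

By max-flow min-cut theorem, max flow = min cut = 6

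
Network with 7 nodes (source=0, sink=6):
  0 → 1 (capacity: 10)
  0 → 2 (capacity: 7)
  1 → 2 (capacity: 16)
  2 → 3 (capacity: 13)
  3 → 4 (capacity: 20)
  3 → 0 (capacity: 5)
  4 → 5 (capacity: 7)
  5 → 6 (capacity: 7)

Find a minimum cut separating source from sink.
Min cut value = 7, edges: (5,6)

Min cut value: 7
Partition: S = [0, 1, 2, 3, 4, 5], T = [6]
Cut edges: (5,6)

By max-flow min-cut theorem, max flow = min cut = 7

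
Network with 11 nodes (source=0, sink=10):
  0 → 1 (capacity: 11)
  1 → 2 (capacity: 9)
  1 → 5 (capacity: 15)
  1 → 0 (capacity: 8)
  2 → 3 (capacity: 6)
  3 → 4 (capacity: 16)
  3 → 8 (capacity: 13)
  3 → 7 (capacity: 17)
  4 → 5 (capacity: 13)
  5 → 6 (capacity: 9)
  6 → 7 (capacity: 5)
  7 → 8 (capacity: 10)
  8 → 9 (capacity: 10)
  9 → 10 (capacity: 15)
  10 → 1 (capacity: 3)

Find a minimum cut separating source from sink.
Min cut value = 10, edges: (8,9)

Min cut value: 10
Partition: S = [0, 1, 2, 3, 4, 5, 6, 7, 8], T = [9, 10]
Cut edges: (8,9)

By max-flow min-cut theorem, max flow = min cut = 10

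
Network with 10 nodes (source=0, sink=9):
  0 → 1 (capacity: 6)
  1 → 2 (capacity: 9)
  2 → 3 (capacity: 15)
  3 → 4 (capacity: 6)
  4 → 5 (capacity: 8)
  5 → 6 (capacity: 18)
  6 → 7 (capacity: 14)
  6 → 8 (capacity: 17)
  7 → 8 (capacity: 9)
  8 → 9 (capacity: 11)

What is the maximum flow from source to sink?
Maximum flow = 6

Max flow: 6

Flow assignment:
  0 → 1: 6/6
  1 → 2: 6/9
  2 → 3: 6/15
  3 → 4: 6/6
  4 → 5: 6/8
  5 → 6: 6/18
  6 → 8: 6/17
  8 → 9: 6/11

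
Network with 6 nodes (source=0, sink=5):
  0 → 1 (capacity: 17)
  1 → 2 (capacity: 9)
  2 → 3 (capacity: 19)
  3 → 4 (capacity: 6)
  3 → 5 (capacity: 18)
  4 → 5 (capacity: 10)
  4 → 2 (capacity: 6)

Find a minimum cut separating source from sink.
Min cut value = 9, edges: (1,2)

Min cut value: 9
Partition: S = [0, 1], T = [2, 3, 4, 5]
Cut edges: (1,2)

By max-flow min-cut theorem, max flow = min cut = 9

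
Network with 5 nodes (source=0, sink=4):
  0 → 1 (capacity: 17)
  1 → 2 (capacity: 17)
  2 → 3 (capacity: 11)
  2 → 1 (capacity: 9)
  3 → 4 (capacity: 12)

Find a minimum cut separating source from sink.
Min cut value = 11, edges: (2,3)

Min cut value: 11
Partition: S = [0, 1, 2], T = [3, 4]
Cut edges: (2,3)

By max-flow min-cut theorem, max flow = min cut = 11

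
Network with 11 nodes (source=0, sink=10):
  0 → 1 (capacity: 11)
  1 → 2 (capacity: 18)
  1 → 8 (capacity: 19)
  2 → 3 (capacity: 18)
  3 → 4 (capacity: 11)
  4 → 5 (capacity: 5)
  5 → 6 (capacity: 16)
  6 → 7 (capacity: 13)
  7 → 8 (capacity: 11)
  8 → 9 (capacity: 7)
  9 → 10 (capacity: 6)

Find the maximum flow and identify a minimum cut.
Max flow = 6, Min cut edges: (9,10)

Maximum flow: 6
Minimum cut: (9,10)
Partition: S = [0, 1, 2, 3, 4, 5, 6, 7, 8, 9], T = [10]

Max-flow min-cut theorem verified: both equal 6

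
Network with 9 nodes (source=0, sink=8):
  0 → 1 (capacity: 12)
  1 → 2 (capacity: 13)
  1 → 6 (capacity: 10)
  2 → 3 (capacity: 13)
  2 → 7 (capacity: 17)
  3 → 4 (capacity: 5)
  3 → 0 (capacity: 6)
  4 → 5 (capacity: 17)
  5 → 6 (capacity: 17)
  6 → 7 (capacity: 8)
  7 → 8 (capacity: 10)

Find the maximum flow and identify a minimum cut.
Max flow = 10, Min cut edges: (7,8)

Maximum flow: 10
Minimum cut: (7,8)
Partition: S = [0, 1, 2, 3, 4, 5, 6, 7], T = [8]

Max-flow min-cut theorem verified: both equal 10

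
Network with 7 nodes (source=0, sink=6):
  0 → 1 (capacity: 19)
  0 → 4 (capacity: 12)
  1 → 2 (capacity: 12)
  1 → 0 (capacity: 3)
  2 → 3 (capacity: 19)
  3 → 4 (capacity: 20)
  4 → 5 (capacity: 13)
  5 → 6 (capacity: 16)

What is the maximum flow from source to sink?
Maximum flow = 13

Max flow: 13

Flow assignment:
  0 → 1: 12/19
  0 → 4: 1/12
  1 → 2: 12/12
  2 → 3: 12/19
  3 → 4: 12/20
  4 → 5: 13/13
  5 → 6: 13/16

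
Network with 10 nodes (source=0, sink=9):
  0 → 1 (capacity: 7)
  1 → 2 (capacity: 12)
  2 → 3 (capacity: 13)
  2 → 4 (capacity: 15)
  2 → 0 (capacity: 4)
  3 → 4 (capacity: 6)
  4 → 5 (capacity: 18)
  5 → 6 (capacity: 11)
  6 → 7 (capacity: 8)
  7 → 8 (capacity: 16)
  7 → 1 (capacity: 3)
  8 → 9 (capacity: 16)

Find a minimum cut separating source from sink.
Min cut value = 7, edges: (0,1)

Min cut value: 7
Partition: S = [0], T = [1, 2, 3, 4, 5, 6, 7, 8, 9]
Cut edges: (0,1)

By max-flow min-cut theorem, max flow = min cut = 7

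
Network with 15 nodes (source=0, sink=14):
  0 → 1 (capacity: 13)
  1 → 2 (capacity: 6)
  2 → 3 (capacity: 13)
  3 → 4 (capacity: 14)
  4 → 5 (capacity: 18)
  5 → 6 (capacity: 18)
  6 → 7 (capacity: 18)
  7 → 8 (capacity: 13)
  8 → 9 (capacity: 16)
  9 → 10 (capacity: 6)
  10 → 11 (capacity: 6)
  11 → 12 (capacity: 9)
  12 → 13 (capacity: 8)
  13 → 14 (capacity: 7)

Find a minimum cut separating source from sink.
Min cut value = 6, edges: (10,11)

Min cut value: 6
Partition: S = [0, 1, 2, 3, 4, 5, 6, 7, 8, 9, 10], T = [11, 12, 13, 14]
Cut edges: (10,11)

By max-flow min-cut theorem, max flow = min cut = 6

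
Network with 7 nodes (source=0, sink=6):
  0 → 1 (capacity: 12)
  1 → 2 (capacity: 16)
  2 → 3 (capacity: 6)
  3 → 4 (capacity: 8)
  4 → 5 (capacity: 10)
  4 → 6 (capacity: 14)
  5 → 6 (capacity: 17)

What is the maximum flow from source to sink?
Maximum flow = 6

Max flow: 6

Flow assignment:
  0 → 1: 6/12
  1 → 2: 6/16
  2 → 3: 6/6
  3 → 4: 6/8
  4 → 6: 6/14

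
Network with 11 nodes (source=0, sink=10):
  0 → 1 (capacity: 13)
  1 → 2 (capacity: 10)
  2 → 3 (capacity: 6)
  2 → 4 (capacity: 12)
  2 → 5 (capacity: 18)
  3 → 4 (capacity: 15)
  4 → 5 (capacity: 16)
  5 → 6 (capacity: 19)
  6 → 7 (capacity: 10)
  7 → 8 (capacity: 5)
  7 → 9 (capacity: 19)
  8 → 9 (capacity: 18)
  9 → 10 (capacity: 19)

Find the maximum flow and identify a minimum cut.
Max flow = 10, Min cut edges: (6,7)

Maximum flow: 10
Minimum cut: (6,7)
Partition: S = [0, 1, 2, 3, 4, 5, 6], T = [7, 8, 9, 10]

Max-flow min-cut theorem verified: both equal 10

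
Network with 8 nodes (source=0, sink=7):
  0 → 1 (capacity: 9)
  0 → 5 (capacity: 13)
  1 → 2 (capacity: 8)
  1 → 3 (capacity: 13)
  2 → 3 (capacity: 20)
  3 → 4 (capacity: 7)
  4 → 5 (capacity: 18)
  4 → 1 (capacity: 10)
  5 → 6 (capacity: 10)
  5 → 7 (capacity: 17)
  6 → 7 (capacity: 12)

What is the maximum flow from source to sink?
Maximum flow = 20

Max flow: 20

Flow assignment:
  0 → 1: 7/9
  0 → 5: 13/13
  1 → 3: 7/13
  3 → 4: 7/7
  4 → 5: 7/18
  5 → 6: 3/10
  5 → 7: 17/17
  6 → 7: 3/12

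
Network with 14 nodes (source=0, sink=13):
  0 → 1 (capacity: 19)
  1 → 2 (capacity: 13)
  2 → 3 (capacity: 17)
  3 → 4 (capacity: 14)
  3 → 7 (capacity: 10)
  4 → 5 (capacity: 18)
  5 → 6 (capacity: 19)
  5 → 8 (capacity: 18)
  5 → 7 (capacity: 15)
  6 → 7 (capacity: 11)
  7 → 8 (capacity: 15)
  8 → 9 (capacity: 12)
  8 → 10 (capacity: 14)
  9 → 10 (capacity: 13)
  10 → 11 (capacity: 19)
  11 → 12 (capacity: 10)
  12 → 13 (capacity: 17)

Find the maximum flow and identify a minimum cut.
Max flow = 10, Min cut edges: (11,12)

Maximum flow: 10
Minimum cut: (11,12)
Partition: S = [0, 1, 2, 3, 4, 5, 6, 7, 8, 9, 10, 11], T = [12, 13]

Max-flow min-cut theorem verified: both equal 10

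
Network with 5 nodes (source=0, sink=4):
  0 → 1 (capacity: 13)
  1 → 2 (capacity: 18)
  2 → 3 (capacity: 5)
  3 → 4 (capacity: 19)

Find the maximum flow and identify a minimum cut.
Max flow = 5, Min cut edges: (2,3)

Maximum flow: 5
Minimum cut: (2,3)
Partition: S = [0, 1, 2], T = [3, 4]

Max-flow min-cut theorem verified: both equal 5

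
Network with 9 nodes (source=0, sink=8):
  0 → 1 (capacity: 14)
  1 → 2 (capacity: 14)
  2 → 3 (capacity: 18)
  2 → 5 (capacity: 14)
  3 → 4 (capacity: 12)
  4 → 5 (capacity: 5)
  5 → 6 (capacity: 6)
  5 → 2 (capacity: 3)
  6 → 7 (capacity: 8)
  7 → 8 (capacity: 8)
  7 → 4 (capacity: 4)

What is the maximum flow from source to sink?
Maximum flow = 6

Max flow: 6

Flow assignment:
  0 → 1: 6/14
  1 → 2: 6/14
  2 → 5: 6/14
  5 → 6: 6/6
  6 → 7: 6/8
  7 → 8: 6/8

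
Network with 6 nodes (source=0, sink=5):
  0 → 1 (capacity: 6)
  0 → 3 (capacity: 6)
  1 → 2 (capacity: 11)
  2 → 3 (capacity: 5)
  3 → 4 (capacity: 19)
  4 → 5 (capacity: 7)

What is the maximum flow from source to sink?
Maximum flow = 7

Max flow: 7

Flow assignment:
  0 → 1: 5/6
  0 → 3: 2/6
  1 → 2: 5/11
  2 → 3: 5/5
  3 → 4: 7/19
  4 → 5: 7/7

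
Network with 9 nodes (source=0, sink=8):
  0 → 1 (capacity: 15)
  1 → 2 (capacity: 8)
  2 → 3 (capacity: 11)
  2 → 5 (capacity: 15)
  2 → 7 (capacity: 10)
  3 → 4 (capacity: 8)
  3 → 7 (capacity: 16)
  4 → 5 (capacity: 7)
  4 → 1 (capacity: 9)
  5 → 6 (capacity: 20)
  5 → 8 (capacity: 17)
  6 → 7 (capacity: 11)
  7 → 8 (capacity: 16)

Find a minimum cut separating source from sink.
Min cut value = 8, edges: (1,2)

Min cut value: 8
Partition: S = [0, 1], T = [2, 3, 4, 5, 6, 7, 8]
Cut edges: (1,2)

By max-flow min-cut theorem, max flow = min cut = 8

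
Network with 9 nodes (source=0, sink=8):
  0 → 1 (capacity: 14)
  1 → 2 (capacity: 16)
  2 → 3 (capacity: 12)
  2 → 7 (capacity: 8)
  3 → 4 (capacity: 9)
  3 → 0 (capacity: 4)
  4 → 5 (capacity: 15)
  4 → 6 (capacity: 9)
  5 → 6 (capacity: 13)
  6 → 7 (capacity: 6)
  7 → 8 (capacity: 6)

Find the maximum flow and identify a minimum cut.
Max flow = 6, Min cut edges: (7,8)

Maximum flow: 6
Minimum cut: (7,8)
Partition: S = [0, 1, 2, 3, 4, 5, 6, 7], T = [8]

Max-flow min-cut theorem verified: both equal 6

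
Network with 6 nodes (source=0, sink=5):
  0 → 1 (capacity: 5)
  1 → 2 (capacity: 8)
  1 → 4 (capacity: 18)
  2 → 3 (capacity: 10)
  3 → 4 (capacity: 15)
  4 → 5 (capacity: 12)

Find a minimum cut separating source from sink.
Min cut value = 5, edges: (0,1)

Min cut value: 5
Partition: S = [0], T = [1, 2, 3, 4, 5]
Cut edges: (0,1)

By max-flow min-cut theorem, max flow = min cut = 5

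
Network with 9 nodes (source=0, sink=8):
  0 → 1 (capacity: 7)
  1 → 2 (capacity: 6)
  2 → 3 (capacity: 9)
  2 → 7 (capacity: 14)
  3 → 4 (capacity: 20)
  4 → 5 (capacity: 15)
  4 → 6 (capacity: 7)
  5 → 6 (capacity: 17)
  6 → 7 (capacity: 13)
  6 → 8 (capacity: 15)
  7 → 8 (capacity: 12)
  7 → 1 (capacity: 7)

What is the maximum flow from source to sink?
Maximum flow = 6

Max flow: 6

Flow assignment:
  0 → 1: 6/7
  1 → 2: 6/6
  2 → 7: 6/14
  7 → 8: 6/12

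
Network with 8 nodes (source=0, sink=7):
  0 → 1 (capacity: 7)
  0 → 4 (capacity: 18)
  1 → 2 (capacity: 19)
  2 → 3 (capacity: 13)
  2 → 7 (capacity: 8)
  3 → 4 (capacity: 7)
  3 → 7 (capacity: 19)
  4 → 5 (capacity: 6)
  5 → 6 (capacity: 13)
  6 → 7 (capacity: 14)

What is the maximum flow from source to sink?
Maximum flow = 13

Max flow: 13

Flow assignment:
  0 → 1: 7/7
  0 → 4: 6/18
  1 → 2: 7/19
  2 → 7: 7/8
  4 → 5: 6/6
  5 → 6: 6/13
  6 → 7: 6/14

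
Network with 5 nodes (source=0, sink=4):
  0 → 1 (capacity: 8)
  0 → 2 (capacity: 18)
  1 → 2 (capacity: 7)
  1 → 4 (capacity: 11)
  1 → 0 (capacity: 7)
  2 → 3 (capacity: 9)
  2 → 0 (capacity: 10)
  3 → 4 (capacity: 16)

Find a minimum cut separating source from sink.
Min cut value = 17, edges: (0,1), (2,3)

Min cut value: 17
Partition: S = [0, 2], T = [1, 3, 4]
Cut edges: (0,1), (2,3)

By max-flow min-cut theorem, max flow = min cut = 17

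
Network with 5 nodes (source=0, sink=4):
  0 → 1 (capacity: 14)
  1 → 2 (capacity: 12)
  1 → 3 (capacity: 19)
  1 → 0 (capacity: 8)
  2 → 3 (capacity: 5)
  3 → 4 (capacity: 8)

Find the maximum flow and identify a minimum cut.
Max flow = 8, Min cut edges: (3,4)

Maximum flow: 8
Minimum cut: (3,4)
Partition: S = [0, 1, 2, 3], T = [4]

Max-flow min-cut theorem verified: both equal 8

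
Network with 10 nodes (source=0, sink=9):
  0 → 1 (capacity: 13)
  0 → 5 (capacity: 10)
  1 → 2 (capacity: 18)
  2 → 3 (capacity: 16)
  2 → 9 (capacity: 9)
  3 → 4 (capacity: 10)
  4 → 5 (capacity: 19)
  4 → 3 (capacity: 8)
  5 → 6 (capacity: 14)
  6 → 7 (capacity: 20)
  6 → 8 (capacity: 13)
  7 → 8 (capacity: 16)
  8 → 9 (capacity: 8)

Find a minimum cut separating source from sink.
Min cut value = 17, edges: (2,9), (8,9)

Min cut value: 17
Partition: S = [0, 1, 2, 3, 4, 5, 6, 7, 8], T = [9]
Cut edges: (2,9), (8,9)

By max-flow min-cut theorem, max flow = min cut = 17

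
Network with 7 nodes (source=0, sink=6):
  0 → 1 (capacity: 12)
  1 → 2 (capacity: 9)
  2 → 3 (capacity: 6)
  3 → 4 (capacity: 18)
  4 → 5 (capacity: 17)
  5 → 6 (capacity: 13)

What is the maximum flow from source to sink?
Maximum flow = 6

Max flow: 6

Flow assignment:
  0 → 1: 6/12
  1 → 2: 6/9
  2 → 3: 6/6
  3 → 4: 6/18
  4 → 5: 6/17
  5 → 6: 6/13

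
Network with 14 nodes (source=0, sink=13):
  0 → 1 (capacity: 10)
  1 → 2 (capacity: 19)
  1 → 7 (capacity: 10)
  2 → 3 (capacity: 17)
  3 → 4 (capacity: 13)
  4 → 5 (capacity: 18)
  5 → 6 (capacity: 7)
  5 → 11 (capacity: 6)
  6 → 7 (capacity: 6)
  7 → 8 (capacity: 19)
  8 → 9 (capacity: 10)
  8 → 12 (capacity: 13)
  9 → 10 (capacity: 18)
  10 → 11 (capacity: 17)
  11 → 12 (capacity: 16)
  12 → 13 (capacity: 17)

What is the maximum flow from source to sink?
Maximum flow = 10

Max flow: 10

Flow assignment:
  0 → 1: 10/10
  1 → 7: 10/10
  7 → 8: 10/19
  8 → 12: 10/13
  12 → 13: 10/17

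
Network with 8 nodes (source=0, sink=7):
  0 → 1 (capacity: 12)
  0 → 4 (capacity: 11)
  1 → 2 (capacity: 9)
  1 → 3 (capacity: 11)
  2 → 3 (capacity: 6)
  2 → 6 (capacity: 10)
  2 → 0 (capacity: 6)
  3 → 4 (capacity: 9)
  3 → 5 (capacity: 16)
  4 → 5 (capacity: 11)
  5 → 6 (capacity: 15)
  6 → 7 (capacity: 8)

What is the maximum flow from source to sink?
Maximum flow = 8

Max flow: 8

Flow assignment:
  0 → 1: 9/12
  0 → 4: 5/11
  1 → 2: 6/9
  1 → 3: 3/11
  2 → 0: 6/6
  3 → 5: 3/16
  4 → 5: 5/11
  5 → 6: 8/15
  6 → 7: 8/8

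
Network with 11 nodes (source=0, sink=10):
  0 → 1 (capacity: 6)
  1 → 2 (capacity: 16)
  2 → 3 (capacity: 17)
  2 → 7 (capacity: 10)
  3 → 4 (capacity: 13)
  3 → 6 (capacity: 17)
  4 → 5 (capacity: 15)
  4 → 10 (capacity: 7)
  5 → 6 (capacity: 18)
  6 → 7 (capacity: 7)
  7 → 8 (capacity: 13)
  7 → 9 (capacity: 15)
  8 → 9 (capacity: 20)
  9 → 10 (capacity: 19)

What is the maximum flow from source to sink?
Maximum flow = 6

Max flow: 6

Flow assignment:
  0 → 1: 6/6
  1 → 2: 6/16
  2 → 3: 6/17
  3 → 4: 6/13
  4 → 10: 6/7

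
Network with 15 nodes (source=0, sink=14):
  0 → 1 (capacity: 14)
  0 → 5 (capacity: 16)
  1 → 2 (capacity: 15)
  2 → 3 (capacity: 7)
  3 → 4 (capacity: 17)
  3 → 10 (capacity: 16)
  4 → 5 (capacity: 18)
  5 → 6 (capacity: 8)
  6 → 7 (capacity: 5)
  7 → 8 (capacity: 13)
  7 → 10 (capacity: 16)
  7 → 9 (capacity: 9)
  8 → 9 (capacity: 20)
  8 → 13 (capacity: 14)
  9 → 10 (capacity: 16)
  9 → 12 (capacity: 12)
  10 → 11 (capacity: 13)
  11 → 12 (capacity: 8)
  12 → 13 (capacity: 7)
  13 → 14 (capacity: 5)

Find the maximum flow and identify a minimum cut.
Max flow = 5, Min cut edges: (13,14)

Maximum flow: 5
Minimum cut: (13,14)
Partition: S = [0, 1, 2, 3, 4, 5, 6, 7, 8, 9, 10, 11, 12, 13], T = [14]

Max-flow min-cut theorem verified: both equal 5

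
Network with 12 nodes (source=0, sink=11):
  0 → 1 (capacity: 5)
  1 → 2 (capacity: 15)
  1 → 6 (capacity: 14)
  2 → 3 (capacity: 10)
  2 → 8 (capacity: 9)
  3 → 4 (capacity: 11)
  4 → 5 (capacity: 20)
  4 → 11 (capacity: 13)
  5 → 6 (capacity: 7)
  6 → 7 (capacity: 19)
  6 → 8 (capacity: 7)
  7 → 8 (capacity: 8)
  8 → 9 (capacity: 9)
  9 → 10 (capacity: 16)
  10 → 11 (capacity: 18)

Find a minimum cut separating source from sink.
Min cut value = 5, edges: (0,1)

Min cut value: 5
Partition: S = [0], T = [1, 2, 3, 4, 5, 6, 7, 8, 9, 10, 11]
Cut edges: (0,1)

By max-flow min-cut theorem, max flow = min cut = 5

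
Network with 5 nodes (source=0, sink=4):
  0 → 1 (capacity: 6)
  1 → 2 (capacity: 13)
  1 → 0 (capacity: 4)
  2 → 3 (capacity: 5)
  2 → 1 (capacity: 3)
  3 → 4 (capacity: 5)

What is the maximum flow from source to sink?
Maximum flow = 5

Max flow: 5

Flow assignment:
  0 → 1: 5/6
  1 → 2: 5/13
  2 → 3: 5/5
  3 → 4: 5/5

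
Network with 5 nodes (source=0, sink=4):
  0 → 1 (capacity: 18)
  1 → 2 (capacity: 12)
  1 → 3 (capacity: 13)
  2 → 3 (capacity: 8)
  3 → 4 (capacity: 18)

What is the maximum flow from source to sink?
Maximum flow = 18

Max flow: 18

Flow assignment:
  0 → 1: 18/18
  1 → 2: 5/12
  1 → 3: 13/13
  2 → 3: 5/8
  3 → 4: 18/18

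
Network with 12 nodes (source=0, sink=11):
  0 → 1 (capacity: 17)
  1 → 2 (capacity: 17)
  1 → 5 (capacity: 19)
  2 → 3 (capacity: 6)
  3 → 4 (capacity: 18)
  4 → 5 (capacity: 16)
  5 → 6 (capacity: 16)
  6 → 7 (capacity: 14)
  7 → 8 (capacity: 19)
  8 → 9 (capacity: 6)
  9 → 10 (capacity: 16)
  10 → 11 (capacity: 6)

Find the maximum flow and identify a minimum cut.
Max flow = 6, Min cut edges: (10,11)

Maximum flow: 6
Minimum cut: (10,11)
Partition: S = [0, 1, 2, 3, 4, 5, 6, 7, 8, 9, 10], T = [11]

Max-flow min-cut theorem verified: both equal 6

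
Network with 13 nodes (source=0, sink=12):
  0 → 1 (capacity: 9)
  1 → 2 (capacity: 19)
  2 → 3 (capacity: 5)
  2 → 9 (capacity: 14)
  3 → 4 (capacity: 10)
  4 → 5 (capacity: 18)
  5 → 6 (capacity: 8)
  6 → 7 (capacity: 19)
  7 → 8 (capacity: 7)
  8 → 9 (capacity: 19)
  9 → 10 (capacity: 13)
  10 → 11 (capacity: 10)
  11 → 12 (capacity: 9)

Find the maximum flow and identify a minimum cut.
Max flow = 9, Min cut edges: (11,12)

Maximum flow: 9
Minimum cut: (11,12)
Partition: S = [0, 1, 2, 3, 4, 5, 6, 7, 8, 9, 10, 11], T = [12]

Max-flow min-cut theorem verified: both equal 9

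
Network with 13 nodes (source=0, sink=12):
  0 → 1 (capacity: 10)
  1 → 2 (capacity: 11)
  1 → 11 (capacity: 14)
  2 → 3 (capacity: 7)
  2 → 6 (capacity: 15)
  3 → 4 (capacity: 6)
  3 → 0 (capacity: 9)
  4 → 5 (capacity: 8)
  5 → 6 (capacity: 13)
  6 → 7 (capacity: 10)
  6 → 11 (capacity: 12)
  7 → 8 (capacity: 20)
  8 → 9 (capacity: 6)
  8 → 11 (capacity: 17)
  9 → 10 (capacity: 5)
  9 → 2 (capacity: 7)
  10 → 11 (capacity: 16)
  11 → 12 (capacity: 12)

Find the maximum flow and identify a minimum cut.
Max flow = 10, Min cut edges: (0,1)

Maximum flow: 10
Minimum cut: (0,1)
Partition: S = [0], T = [1, 2, 3, 4, 5, 6, 7, 8, 9, 10, 11, 12]

Max-flow min-cut theorem verified: both equal 10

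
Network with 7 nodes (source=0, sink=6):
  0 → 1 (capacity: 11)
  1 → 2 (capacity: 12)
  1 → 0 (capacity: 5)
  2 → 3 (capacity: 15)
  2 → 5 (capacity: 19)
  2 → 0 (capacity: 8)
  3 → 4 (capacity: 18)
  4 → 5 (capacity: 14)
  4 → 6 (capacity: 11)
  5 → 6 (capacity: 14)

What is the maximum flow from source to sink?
Maximum flow = 11

Max flow: 11

Flow assignment:
  0 → 1: 11/11
  1 → 2: 11/12
  2 → 5: 11/19
  5 → 6: 11/14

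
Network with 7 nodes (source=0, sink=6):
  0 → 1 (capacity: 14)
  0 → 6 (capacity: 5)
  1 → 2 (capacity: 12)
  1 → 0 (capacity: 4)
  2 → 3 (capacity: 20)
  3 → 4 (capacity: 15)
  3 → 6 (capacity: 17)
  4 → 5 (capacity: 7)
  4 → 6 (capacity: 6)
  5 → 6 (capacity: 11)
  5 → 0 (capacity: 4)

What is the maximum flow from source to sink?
Maximum flow = 17

Max flow: 17

Flow assignment:
  0 → 1: 12/14
  0 → 6: 5/5
  1 → 2: 12/12
  2 → 3: 12/20
  3 → 6: 12/17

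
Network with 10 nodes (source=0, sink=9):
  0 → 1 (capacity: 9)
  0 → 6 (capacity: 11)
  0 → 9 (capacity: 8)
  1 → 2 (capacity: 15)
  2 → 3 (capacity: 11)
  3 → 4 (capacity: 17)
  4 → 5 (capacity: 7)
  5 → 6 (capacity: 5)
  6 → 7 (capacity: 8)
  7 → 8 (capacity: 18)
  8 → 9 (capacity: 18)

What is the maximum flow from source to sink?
Maximum flow = 16

Max flow: 16

Flow assignment:
  0 → 1: 5/9
  0 → 6: 3/11
  0 → 9: 8/8
  1 → 2: 5/15
  2 → 3: 5/11
  3 → 4: 5/17
  4 → 5: 5/7
  5 → 6: 5/5
  6 → 7: 8/8
  7 → 8: 8/18
  8 → 9: 8/18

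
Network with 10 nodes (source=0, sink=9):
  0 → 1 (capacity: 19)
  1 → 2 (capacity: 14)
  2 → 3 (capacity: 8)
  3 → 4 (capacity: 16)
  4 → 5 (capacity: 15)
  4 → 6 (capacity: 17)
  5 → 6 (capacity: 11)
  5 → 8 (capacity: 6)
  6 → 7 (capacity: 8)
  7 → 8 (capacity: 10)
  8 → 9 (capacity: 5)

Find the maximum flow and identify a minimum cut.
Max flow = 5, Min cut edges: (8,9)

Maximum flow: 5
Minimum cut: (8,9)
Partition: S = [0, 1, 2, 3, 4, 5, 6, 7, 8], T = [9]

Max-flow min-cut theorem verified: both equal 5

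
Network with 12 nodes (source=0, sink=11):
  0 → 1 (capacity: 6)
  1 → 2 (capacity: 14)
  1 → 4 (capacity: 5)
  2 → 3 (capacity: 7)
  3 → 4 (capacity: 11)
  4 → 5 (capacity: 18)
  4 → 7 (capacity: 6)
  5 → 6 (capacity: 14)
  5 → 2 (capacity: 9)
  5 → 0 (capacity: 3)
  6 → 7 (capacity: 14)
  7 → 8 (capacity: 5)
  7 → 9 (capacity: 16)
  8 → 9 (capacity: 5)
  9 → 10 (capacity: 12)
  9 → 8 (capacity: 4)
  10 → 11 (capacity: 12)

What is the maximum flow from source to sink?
Maximum flow = 6

Max flow: 6

Flow assignment:
  0 → 1: 6/6
  1 → 2: 1/14
  1 → 4: 5/5
  2 → 3: 1/7
  3 → 4: 1/11
  4 → 7: 6/6
  7 → 9: 6/16
  9 → 10: 6/12
  10 → 11: 6/12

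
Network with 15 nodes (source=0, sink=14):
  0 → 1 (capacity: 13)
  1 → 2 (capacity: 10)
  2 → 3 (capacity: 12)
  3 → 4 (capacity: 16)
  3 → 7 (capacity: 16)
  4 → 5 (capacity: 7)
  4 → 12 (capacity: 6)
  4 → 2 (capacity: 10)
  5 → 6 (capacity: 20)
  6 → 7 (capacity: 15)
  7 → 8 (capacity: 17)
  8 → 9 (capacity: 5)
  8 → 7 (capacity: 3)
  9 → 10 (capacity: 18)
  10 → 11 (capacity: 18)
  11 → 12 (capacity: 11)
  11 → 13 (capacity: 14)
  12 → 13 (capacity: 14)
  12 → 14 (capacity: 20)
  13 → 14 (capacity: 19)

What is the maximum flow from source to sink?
Maximum flow = 10

Max flow: 10

Flow assignment:
  0 → 1: 10/13
  1 → 2: 10/10
  2 → 3: 10/12
  3 → 4: 6/16
  3 → 7: 4/16
  4 → 12: 6/6
  7 → 8: 4/17
  8 → 9: 4/5
  9 → 10: 4/18
  10 → 11: 4/18
  11 → 12: 4/11
  12 → 14: 10/20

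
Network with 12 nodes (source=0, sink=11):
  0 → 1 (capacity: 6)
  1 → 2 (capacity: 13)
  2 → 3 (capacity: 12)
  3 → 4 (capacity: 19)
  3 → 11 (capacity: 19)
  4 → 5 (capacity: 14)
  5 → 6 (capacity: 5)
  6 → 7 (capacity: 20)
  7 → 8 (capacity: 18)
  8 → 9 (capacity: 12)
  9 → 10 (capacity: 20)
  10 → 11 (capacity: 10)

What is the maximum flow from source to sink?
Maximum flow = 6

Max flow: 6

Flow assignment:
  0 → 1: 6/6
  1 → 2: 6/13
  2 → 3: 6/12
  3 → 11: 6/19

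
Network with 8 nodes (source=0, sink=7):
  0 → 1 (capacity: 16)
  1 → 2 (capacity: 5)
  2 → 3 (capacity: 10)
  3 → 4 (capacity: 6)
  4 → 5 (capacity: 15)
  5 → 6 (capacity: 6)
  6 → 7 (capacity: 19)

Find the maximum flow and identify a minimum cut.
Max flow = 5, Min cut edges: (1,2)

Maximum flow: 5
Minimum cut: (1,2)
Partition: S = [0, 1], T = [2, 3, 4, 5, 6, 7]

Max-flow min-cut theorem verified: both equal 5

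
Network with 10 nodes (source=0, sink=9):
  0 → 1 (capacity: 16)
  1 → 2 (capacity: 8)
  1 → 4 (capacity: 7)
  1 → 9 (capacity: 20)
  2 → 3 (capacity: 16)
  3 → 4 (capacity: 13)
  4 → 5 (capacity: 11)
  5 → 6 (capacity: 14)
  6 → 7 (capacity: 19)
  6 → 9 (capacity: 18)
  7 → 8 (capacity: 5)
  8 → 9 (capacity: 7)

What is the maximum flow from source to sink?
Maximum flow = 16

Max flow: 16

Flow assignment:
  0 → 1: 16/16
  1 → 9: 16/20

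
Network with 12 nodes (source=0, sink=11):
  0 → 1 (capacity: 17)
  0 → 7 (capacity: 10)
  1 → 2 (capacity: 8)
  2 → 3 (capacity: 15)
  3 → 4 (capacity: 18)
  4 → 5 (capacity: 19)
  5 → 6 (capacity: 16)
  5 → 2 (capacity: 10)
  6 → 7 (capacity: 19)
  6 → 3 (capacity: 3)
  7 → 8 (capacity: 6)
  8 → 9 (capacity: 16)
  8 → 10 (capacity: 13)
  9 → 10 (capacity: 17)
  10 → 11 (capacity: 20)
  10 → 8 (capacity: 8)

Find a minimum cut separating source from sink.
Min cut value = 6, edges: (7,8)

Min cut value: 6
Partition: S = [0, 1, 2, 3, 4, 5, 6, 7], T = [8, 9, 10, 11]
Cut edges: (7,8)

By max-flow min-cut theorem, max flow = min cut = 6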